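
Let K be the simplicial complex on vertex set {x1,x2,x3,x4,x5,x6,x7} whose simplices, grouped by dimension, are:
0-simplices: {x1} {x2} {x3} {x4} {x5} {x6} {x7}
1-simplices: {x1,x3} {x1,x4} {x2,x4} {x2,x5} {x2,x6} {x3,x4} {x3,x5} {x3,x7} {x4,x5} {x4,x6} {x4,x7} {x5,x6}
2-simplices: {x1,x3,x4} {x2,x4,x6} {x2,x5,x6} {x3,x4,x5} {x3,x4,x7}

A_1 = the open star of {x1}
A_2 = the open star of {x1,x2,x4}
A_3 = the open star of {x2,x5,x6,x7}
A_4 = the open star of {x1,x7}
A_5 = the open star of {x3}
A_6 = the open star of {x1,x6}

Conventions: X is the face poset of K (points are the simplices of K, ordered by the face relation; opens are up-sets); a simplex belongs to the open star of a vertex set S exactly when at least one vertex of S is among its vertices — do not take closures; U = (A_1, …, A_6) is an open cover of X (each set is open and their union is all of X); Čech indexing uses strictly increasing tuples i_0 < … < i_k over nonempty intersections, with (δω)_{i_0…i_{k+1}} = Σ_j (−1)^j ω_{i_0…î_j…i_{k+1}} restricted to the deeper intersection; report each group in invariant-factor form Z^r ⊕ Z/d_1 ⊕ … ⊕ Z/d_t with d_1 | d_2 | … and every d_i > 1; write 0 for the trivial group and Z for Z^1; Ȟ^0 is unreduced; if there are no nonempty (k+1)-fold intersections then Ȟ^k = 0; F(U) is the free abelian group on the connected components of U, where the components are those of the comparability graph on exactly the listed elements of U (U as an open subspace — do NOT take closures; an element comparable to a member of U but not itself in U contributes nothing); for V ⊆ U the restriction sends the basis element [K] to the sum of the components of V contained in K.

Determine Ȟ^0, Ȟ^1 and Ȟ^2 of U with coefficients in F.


Ȟ^0 ≅ Z, Ȟ^1 ≅ Z and Ȟ^2 ≅ 0

nerve simplices:
  A1={{x1},{x1,x3},{x1,x4},{x1,x3,x4}} A2={{x1},{x2},{x4},{x1,x3},{x1,x4},{x2,x4},{x2,x5},{x2,x6},{x3,x4},{x4,x5},{x4,x6},{x4,x7},{x1,x3,x4},{x2,x4,x6},{x2,x5,x6},{x3,x4,x5},{x3,x4,x7}} A3={{x2},{x5},{x6},{x7},{x2,x4},{x2,x5},{x2,x6},{x3,x5},{x3,x7},{x4,x5},{x4,x6},{x4,x7},{x5,x6},{x2,x4,x6},{x2,x5,x6},{x3,x4,x5},{x3,x4,x7}} A4={{x1},{x7},{x1,x3},{x1,x4},{x3,x7},{x4,x7},{x1,x3,x4},{x3,x4,x7}} A5={{x3},{x1,x3},{x3,x4},{x3,x5},{x3,x7},{x1,x3,x4},{x3,x4,x5},{x3,x4,x7}} A6={{x1},{x6},{x1,x3},{x1,x4},{x2,x6},{x4,x6},{x5,x6},{x1,x3,x4},{x2,x4,x6},{x2,x5,x6}}
  A12={{x1},{x1,x3},{x1,x4},{x1,x3,x4}} A14={{x1},{x1,x3},{x1,x4},{x1,x3,x4}} A15={{x1,x3},{x1,x3,x4}} A16={{x1},{x1,x3},{x1,x4},{x1,x3,x4}} A23={{x2},{x2,x4},{x2,x5},{x2,x6},{x4,x5},{x4,x6},{x4,x7},{x2,x4,x6},{x2,x5,x6},{x3,x4,x5},{x3,x4,x7}} A24={{x1},{x1,x3},{x1,x4},{x4,x7},{x1,x3,x4},{x3,x4,x7}} A25={{x1,x3},{x3,x4},{x1,x3,x4},{x3,x4,x5},{x3,x4,x7}} A26={{x1},{x1,x3},{x1,x4},{x2,x6},{x4,x6},{x1,x3,x4},{x2,x4,x6},{x2,x5,x6}} A34={{x7},{x3,x7},{x4,x7},{x3,x4,x7}} A35={{x3,x5},{x3,x7},{x3,x4,x5},{x3,x4,x7}} A36={{x6},{x2,x6},{x4,x6},{x5,x6},{x2,x4,x6},{x2,x5,x6}} A45={{x1,x3},{x3,x7},{x1,x3,x4},{x3,x4,x7}} A46={{x1},{x1,x3},{x1,x4},{x1,x3,x4}} A56={{x1,x3},{x1,x3,x4}}
  A124={{x1},{x1,x3},{x1,x4},{x1,x3,x4}} A125={{x1,x3},{x1,x3,x4}} A126={{x1},{x1,x3},{x1,x4},{x1,x3,x4}} A145={{x1,x3},{x1,x3,x4}} A146={{x1},{x1,x3},{x1,x4},{x1,x3,x4}} A156={{x1,x3},{x1,x3,x4}} A234={{x4,x7},{x3,x4,x7}} A235={{x3,x4,x5},{x3,x4,x7}} A236={{x2,x6},{x4,x6},{x2,x4,x6},{x2,x5,x6}} A245={{x1,x3},{x1,x3,x4},{x3,x4,x7}} A246={{x1},{x1,x3},{x1,x4},{x1,x3,x4}} A256={{x1,x3},{x1,x3,x4}} A345={{x3,x7},{x3,x4,x7}} A456={{x1,x3},{x1,x3,x4}}
  A1245={{x1,x3},{x1,x3,x4}} A1246={{x1},{x1,x3},{x1,x4},{x1,x3,x4}} A1256={{x1,x3},{x1,x3,x4}} A1456={{x1,x3},{x1,x3,x4}} A2345={{x3,x4,x7}} A2456={{x1,x3},{x1,x3,x4}}
  A12456={{x1,x3},{x1,x3,x4}}
components per intersection:
  A1: {{x1},{x1,x3},{x1,x4},{x1,x3,x4}}
  A2: {{x1},{x2},{x4},{x1,x3},{x1,x4},{x2,x4},{x2,x5},{x2,x6},{x3,x4},{x4,x5},{x4,x6},{x4,x7},{x1,x3,x4},{x2,x4,x6},{x2,x5,x6},{x3,x4,x5},{x3,x4,x7}}
  A3: {{x2},{x5},{x6},{x2,x4},{x2,x5},{x2,x6},{x3,x5},{x4,x5},{x4,x6},{x5,x6},{x2,x4,x6},{x2,x5,x6},{x3,x4,x5}} {{x7},{x3,x7},{x4,x7},{x3,x4,x7}}
  A4: {{x1},{x1,x3},{x1,x4},{x1,x3,x4}} {{x7},{x3,x7},{x4,x7},{x3,x4,x7}}
  A5: {{x3},{x1,x3},{x3,x4},{x3,x5},{x3,x7},{x1,x3,x4},{x3,x4,x5},{x3,x4,x7}}
  A6: {{x1},{x1,x3},{x1,x4},{x1,x3,x4}} {{x6},{x2,x6},{x4,x6},{x5,x6},{x2,x4,x6},{x2,x5,x6}}
  A12: {{x1},{x1,x3},{x1,x4},{x1,x3,x4}}
  A14: {{x1},{x1,x3},{x1,x4},{x1,x3,x4}}
  A15: {{x1,x3},{x1,x3,x4}}
  A16: {{x1},{x1,x3},{x1,x4},{x1,x3,x4}}
  A23: {{x2},{x2,x4},{x2,x5},{x2,x6},{x4,x6},{x2,x4,x6},{x2,x5,x6}} {{x4,x5},{x3,x4,x5}} {{x4,x7},{x3,x4,x7}}
  A24: {{x1},{x1,x3},{x1,x4},{x1,x3,x4}} {{x4,x7},{x3,x4,x7}}
  A25: {{x1,x3},{x3,x4},{x1,x3,x4},{x3,x4,x5},{x3,x4,x7}}
  A26: {{x1},{x1,x3},{x1,x4},{x1,x3,x4}} {{x2,x6},{x4,x6},{x2,x4,x6},{x2,x5,x6}}
  A34: {{x7},{x3,x7},{x4,x7},{x3,x4,x7}}
  A35: {{x3,x5},{x3,x4,x5}} {{x3,x7},{x3,x4,x7}}
  A36: {{x6},{x2,x6},{x4,x6},{x5,x6},{x2,x4,x6},{x2,x5,x6}}
  A45: {{x1,x3},{x1,x3,x4}} {{x3,x7},{x3,x4,x7}}
  A46: {{x1},{x1,x3},{x1,x4},{x1,x3,x4}}
  A56: {{x1,x3},{x1,x3,x4}}
  A124: {{x1},{x1,x3},{x1,x4},{x1,x3,x4}}
  A125: {{x1,x3},{x1,x3,x4}}
  A126: {{x1},{x1,x3},{x1,x4},{x1,x3,x4}}
  A145: {{x1,x3},{x1,x3,x4}}
  A146: {{x1},{x1,x3},{x1,x4},{x1,x3,x4}}
  A156: {{x1,x3},{x1,x3,x4}}
  A234: {{x4,x7},{x3,x4,x7}}
  A235: {{x3,x4,x5}} {{x3,x4,x7}}
  A236: {{x2,x6},{x4,x6},{x2,x4,x6},{x2,x5,x6}}
  A245: {{x1,x3},{x1,x3,x4}} {{x3,x4,x7}}
  A246: {{x1},{x1,x3},{x1,x4},{x1,x3,x4}}
  A256: {{x1,x3},{x1,x3,x4}}
  A345: {{x3,x7},{x3,x4,x7}}
  A456: {{x1,x3},{x1,x3,x4}}
  A1245: {{x1,x3},{x1,x3,x4}}
  A1246: {{x1},{x1,x3},{x1,x4},{x1,x3,x4}}
  A1256: {{x1,x3},{x1,x3,x4}}
  A1456: {{x1,x3},{x1,x3,x4}}
  A2345: {{x3,x4,x7}}
  A2456: {{x1,x3},{x1,x3,x4}}
  A12456: {{x1,x3},{x1,x3,x4}}
C dims 9,20,16,6; δ0: rk 8, SNF 1^8; δ1: rk 11, SNF 1^11; δ2: rk 5, SNF 1^5
degree 0: 9−8−0 = 1 → Ȟ^0 ≅ Z
degree 1: 20−11−8 = 1 → Ȟ^1 ≅ Z
degree 2: 16−5−11 = 0 → Ȟ^2 ≅ 0


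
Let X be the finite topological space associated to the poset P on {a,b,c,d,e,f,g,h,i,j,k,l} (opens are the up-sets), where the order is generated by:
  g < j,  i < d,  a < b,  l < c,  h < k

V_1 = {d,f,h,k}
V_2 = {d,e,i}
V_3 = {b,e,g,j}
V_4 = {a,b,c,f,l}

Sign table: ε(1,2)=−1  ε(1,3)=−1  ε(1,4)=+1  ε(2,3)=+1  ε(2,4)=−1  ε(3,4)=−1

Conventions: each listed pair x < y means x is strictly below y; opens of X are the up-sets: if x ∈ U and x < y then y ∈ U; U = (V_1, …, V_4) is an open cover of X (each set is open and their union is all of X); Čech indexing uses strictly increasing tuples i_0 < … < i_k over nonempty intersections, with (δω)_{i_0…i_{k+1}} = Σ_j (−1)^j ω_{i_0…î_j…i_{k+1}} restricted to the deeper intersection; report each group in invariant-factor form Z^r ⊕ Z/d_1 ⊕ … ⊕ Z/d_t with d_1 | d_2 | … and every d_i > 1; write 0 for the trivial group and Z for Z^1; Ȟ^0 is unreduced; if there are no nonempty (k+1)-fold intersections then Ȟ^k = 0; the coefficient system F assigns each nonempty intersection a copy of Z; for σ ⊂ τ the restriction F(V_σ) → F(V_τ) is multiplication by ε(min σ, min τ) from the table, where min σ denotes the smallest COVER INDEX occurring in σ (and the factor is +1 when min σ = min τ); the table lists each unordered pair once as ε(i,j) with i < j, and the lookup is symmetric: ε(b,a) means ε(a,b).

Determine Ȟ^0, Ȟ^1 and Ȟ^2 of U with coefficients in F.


nerve of the cover:
  V12={d} V14={f} V23={e} V34={b}
C dims 4,4; δ0: rk 3, SNF 1^3
Ȟ^0 = (4 − 3) − 0 = 1, so Ȟ^0 ≅ Z
Ȟ^1 = (4 − 0) − 3 = 1, so Ȟ^1 ≅ Z
Ȟ^2 = (0 − 0) − 0 = 0, so Ȟ^2 ≅ 0

Ȟ^0(U;F) ≅ Z, Ȟ^1(U;F) ≅ Z and Ȟ^2(U;F) ≅ 0


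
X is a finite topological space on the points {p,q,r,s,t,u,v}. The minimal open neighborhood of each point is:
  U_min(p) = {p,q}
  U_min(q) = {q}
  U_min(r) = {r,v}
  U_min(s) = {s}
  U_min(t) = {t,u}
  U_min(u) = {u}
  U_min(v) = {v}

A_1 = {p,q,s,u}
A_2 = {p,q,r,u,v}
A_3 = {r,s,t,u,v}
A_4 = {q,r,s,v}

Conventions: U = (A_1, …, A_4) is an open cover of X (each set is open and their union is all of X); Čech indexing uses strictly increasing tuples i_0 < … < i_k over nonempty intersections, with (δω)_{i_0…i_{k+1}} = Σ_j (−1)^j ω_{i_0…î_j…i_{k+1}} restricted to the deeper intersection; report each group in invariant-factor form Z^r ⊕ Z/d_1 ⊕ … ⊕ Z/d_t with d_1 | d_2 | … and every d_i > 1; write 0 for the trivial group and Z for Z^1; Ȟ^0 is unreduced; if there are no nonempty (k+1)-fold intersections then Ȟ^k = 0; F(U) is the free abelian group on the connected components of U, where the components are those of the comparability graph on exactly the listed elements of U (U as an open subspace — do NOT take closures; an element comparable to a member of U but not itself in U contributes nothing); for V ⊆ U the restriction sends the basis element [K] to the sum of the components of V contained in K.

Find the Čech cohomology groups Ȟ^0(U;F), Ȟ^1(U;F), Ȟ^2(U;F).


Ȟ^0(U;F) ≅ Z^4,  Ȟ^1(U;F) ≅ 0,  Ȟ^2(U;F) ≅ 0

nonempty overlaps:
  A12={p,q,u} A13={s,u} A14={q,s} A23={r,u,v} A24={q,r,v} A34={r,s,v}
  A123={u} A124={q} A134={s} A234={r,v}
components per intersection:
  A1: {p,q} {s} {u}
  A2: {p,q} {r,v} {u}
  A3: {r,v} {s} {t,u}
  A4: {q} {r,v} {s}
  A12: {p,q} {u}
  A13: {s} {u}
  A14: {q} {s}
  A23: {r,v} {u}
  A24: {q} {r,v}
  A34: {r,v} {s}
  A123: {u}
  A124: {q}
  A134: {s}
  A234: {r,v}
C dims 12,12,4; δ0: rk 8, SNF 1^8; δ1: rk 4, SNF 1^4
degree 0: 12−8−0 = 4 → Ȟ^0 ≅ Z^4
degree 1: 12−4−8 = 0 → Ȟ^1 ≅ 0
degree 2: 4−0−4 = 0 → Ȟ^2 ≅ 0


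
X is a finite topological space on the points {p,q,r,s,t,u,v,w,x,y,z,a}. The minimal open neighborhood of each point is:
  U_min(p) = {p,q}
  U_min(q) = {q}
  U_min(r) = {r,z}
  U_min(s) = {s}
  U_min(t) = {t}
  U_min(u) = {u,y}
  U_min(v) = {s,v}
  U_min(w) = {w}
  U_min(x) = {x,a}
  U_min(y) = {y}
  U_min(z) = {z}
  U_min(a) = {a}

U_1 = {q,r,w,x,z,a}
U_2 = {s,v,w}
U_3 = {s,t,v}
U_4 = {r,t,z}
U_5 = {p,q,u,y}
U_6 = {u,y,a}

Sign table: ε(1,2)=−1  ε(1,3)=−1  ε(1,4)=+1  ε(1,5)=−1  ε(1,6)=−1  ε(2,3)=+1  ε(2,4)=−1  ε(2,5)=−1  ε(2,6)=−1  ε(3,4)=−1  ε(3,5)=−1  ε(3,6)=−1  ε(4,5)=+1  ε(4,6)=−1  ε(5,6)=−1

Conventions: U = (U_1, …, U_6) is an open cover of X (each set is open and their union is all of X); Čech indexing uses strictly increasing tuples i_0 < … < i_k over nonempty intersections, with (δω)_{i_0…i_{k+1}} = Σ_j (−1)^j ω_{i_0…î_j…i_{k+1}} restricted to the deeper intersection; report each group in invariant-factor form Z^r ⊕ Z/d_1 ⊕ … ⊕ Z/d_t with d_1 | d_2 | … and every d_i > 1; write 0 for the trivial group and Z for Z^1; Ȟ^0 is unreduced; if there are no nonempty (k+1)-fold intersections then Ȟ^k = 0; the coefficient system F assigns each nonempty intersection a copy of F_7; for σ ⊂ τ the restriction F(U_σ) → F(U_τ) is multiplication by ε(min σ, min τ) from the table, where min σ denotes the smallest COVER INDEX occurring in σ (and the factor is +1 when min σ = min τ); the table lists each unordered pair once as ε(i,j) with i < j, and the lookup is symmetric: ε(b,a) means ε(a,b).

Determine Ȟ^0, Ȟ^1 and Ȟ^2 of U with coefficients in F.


Ȟ^0 = 0, Ȟ^1 = Z/7, Ȟ^2 = 0

cover nerve:
  U12={w} U14={r,z} U15={q} U16={a} U23={s,v} U34={t} U56={u,y}
C dims 6,7; δ0: rk_F7 6
Ȟ^0: (6−6)−0=0 ⇒ 0
Ȟ^1: (7−0)−6=1 ⇒ Z/7
Ȟ^2: (0−0)−0=0 ⇒ 0


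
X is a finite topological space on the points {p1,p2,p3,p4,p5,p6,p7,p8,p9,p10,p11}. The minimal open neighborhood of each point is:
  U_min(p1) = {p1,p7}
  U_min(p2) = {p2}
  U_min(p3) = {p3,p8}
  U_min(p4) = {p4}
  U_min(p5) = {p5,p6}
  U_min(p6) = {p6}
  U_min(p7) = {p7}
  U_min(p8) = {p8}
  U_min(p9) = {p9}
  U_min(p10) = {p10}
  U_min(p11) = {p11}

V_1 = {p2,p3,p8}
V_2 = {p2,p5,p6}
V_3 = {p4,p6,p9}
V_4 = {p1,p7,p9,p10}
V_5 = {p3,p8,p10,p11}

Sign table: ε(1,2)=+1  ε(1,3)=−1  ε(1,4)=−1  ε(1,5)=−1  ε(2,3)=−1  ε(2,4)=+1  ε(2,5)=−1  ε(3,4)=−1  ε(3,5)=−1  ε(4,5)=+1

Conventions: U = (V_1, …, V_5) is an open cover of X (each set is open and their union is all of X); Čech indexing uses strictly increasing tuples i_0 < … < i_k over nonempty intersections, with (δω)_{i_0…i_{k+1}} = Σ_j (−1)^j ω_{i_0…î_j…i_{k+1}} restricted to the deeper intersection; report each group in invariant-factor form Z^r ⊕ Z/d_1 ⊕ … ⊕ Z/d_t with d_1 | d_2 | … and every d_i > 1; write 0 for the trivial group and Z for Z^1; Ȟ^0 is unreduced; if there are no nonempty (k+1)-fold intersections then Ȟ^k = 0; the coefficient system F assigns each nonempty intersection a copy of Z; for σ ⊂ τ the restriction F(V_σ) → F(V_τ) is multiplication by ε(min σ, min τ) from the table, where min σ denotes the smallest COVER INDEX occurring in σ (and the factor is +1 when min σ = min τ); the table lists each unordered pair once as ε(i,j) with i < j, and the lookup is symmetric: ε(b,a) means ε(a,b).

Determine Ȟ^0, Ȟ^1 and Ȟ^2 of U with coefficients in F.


nerve simplices:
  V12={p2} V15={p3,p8} V23={p6} V34={p9} V45={p10}
C dims 5,5; δ0: rk 5, SNF 1^4·2
degree 0: 5−5−0 = 0 → Ȟ^0 ≅ 0
degree 1: 5−0−5 = 0 plus torsion [2] → Ȟ^1 ≅ Z/2
degree 2: 0−0−0 = 0 → Ȟ^2 ≅ 0

Ȟ^0(U;F) ≅ 0, Ȟ^1(U;F) ≅ Z/2 and Ȟ^2(U;F) ≅ 0


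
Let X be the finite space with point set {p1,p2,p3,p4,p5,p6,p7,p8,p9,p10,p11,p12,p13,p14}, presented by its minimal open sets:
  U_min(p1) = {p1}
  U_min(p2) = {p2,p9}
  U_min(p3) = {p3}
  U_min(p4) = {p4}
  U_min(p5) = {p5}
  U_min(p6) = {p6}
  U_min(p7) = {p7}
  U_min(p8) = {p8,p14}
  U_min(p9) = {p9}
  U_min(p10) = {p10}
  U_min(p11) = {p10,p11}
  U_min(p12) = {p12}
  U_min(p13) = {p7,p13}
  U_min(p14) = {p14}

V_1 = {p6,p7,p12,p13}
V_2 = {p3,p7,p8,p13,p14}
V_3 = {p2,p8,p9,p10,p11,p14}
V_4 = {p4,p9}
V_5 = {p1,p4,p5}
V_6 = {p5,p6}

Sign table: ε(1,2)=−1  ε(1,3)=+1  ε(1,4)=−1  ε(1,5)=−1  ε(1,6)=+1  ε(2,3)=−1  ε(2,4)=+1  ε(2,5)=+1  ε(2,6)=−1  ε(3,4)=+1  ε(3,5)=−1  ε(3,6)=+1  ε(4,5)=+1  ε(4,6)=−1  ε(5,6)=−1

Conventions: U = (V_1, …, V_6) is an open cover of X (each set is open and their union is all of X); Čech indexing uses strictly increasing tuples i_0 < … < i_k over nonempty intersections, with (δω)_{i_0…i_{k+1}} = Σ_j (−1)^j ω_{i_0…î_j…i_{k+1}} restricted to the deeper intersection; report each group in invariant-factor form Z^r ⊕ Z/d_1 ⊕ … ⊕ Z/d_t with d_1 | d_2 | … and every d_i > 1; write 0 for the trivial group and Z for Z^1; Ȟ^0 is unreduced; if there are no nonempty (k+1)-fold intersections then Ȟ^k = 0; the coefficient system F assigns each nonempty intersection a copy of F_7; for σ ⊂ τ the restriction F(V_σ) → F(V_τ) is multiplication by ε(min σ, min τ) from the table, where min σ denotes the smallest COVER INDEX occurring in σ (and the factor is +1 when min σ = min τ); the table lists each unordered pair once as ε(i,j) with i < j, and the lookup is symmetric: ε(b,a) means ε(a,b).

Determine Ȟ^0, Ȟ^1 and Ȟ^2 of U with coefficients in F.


Ȟ^0 ≅ 0, Ȟ^1 ≅ 0 and Ȟ^2 ≅ 0

nonempty overlaps:
  V12={p7,p13} V16={p6} V23={p8,p14} V34={p9} V45={p4} V56={p5}
C dims 6,6; δ0: rk_F7 6
degree 0: 6−6−0 = 0 → Ȟ^0 ≅ 0
degree 1: 6−0−6 = 0 → Ȟ^1 ≅ 0
degree 2: 0−0−0 = 0 → Ȟ^2 ≅ 0


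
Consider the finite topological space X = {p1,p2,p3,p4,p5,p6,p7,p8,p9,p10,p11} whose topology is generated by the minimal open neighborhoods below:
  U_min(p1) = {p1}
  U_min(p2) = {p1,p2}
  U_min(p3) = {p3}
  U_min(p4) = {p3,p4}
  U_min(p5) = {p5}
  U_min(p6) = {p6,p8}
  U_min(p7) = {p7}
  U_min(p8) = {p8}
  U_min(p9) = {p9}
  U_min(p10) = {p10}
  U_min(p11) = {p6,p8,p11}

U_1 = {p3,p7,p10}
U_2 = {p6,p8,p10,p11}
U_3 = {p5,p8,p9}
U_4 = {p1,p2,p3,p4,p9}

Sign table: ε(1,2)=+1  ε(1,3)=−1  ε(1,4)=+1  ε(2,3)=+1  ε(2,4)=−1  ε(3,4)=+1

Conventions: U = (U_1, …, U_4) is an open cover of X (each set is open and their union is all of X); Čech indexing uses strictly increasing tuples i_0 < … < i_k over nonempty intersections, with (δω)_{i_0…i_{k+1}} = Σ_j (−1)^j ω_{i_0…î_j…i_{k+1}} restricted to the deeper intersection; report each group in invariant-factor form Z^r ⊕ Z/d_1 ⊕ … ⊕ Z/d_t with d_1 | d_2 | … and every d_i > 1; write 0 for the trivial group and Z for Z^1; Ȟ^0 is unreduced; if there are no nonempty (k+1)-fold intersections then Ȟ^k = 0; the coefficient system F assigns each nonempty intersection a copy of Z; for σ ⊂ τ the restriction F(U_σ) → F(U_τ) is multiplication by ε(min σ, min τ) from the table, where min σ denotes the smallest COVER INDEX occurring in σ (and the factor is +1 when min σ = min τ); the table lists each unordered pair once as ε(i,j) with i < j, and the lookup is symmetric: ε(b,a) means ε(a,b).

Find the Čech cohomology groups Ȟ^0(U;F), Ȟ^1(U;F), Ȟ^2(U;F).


Ȟ^0 ≅ Z; Ȟ^1 ≅ Z; Ȟ^2 ≅ 0

intersection data:
  U12={p10} U14={p3} U23={p8} U34={p9}
C dims 4,4; δ0: rk 3, SNF 1^3
Ȟ^0 = (4 − 3) − 0 = 1, so Ȟ^0 ≅ Z
Ȟ^1 = (4 − 0) − 3 = 1, so Ȟ^1 ≅ Z
Ȟ^2 = (0 − 0) − 0 = 0, so Ȟ^2 ≅ 0


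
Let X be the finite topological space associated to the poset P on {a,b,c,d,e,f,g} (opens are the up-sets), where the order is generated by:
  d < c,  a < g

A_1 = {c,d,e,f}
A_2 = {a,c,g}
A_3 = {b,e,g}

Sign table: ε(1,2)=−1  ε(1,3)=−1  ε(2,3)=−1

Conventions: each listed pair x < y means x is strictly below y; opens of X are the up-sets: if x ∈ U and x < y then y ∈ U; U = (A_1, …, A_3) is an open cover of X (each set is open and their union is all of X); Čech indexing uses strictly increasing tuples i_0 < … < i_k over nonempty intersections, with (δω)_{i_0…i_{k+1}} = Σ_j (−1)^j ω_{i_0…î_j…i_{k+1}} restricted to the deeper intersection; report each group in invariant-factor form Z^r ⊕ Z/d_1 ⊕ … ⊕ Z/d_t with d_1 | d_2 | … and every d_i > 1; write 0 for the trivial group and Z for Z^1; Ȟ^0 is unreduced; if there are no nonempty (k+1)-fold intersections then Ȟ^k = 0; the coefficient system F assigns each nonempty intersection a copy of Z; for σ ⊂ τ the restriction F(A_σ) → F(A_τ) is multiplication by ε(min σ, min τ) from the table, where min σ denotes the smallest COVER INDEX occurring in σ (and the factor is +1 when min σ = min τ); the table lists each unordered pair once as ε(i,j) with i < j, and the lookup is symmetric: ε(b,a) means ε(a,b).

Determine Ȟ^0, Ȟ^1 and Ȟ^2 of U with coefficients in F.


Ȟ^0(U;F) ≅ 0,  Ȟ^1(U;F) ≅ Z/2,  Ȟ^2(U;F) ≅ 0

nonempty intersections:
  A12={c} A13={e} A23={g}
C dims 3,3; δ0: rk 3, SNF 1^2·2
Ȟ^0: (3−3)−0=0 ⇒ 0
Ȟ^1: (3−0)−3=0 plus torsion [2] ⇒ Z/2
Ȟ^2: (0−0)−0=0 ⇒ 0


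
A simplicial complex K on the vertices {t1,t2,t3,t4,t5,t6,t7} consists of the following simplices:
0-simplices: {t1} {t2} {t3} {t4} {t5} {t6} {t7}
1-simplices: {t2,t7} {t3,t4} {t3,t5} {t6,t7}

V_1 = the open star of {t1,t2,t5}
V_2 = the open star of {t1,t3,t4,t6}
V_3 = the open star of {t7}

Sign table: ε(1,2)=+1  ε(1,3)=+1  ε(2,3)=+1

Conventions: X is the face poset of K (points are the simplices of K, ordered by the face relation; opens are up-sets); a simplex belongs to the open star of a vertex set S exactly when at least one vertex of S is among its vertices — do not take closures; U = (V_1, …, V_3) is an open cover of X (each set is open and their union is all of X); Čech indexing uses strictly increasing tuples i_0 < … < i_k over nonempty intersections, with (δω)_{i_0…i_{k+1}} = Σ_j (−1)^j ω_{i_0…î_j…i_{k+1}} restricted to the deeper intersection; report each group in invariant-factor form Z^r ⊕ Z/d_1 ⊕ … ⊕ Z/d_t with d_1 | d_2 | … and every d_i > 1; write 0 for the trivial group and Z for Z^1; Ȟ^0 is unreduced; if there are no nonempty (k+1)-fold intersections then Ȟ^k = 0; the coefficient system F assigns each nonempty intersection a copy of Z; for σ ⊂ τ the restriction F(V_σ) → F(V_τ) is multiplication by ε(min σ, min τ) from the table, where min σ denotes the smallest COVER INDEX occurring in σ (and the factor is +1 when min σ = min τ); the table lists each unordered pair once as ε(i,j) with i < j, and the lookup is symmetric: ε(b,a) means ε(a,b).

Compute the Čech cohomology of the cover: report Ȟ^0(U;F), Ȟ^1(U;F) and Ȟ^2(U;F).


Ȟ^0 = Z; Ȟ^1 = Z; Ȟ^2 = 0

nerve simplices:
  V1={{t1},{t2},{t5},{t2,t7},{t3,t5}} V2={{t1},{t3},{t4},{t6},{t3,t4},{t3,t5},{t6,t7}} V3={{t7},{t2,t7},{t6,t7}}
  V12={{t1},{t3,t5}} V13={{t2,t7}} V23={{t6,t7}}
C dims 3,3; δ0: rk 2, SNF 1^2
degree 0: 3−2−0 = 1 → Ȟ^0 ≅ Z
degree 1: 3−0−2 = 1 → Ȟ^1 ≅ Z
degree 2: 0−0−0 = 0 → Ȟ^2 ≅ 0


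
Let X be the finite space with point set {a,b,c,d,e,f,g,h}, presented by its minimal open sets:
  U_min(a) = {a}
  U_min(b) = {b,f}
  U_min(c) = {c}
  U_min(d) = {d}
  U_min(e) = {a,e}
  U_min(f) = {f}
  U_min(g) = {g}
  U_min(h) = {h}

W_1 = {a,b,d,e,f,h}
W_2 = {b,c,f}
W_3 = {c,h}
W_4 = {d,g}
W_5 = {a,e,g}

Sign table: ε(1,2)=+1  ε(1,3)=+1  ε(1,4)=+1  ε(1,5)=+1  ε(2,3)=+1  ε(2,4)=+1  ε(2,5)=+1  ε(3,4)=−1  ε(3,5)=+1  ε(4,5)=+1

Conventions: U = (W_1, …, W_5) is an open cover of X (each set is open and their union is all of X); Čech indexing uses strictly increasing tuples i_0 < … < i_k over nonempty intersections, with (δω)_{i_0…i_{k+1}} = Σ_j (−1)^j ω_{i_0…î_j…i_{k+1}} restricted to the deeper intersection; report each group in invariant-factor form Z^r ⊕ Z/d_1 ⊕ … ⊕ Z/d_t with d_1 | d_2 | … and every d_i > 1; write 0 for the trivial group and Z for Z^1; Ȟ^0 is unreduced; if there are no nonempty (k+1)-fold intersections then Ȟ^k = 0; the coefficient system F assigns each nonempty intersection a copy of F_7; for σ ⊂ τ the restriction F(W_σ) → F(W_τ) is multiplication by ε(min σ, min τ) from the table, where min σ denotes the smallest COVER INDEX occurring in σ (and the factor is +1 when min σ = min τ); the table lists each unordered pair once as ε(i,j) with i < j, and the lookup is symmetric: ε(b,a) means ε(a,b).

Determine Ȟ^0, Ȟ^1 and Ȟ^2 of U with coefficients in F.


Ȟ^0 ≅ Z/7, Ȟ^1 ≅ Z/7 ⊕ Z/7, Ȟ^2 ≅ 0

nonempty intersections:
  W12={b,f} W13={h} W14={d} W15={a,e} W23={c} W45={g}
C dims 5,6; δ0: rk_F7 4
Ȟ^0: (5−4)−0=1 ⇒ Z/7
Ȟ^1: (6−0)−4=2 ⇒ Z/7 ⊕ Z/7
Ȟ^2: (0−0)−0=0 ⇒ 0


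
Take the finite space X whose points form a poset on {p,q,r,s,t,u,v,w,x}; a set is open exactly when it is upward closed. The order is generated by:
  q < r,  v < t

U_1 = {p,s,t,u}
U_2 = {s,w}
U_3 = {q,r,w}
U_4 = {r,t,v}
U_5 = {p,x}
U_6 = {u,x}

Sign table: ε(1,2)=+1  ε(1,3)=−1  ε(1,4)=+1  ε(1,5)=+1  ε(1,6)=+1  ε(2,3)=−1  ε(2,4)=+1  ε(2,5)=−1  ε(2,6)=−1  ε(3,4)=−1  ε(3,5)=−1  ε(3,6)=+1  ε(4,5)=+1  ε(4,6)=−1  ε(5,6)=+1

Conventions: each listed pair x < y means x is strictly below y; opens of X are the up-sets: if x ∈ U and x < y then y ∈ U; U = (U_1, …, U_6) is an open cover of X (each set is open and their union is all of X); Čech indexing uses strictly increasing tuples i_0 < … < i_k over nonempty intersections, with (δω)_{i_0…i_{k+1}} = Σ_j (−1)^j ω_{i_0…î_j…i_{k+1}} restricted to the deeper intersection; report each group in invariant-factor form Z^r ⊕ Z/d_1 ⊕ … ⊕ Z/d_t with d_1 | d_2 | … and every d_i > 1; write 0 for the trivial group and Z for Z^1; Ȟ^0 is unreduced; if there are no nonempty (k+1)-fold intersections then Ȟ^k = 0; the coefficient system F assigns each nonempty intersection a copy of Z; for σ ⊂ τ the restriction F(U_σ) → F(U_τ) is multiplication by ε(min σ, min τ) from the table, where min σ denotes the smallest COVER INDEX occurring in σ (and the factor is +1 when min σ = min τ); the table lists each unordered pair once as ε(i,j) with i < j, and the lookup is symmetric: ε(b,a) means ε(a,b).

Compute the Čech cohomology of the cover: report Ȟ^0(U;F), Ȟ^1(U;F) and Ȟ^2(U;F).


Ȟ^0 ≅ Z,  Ȟ^1 ≅ Z^2,  Ȟ^2 ≅ 0

nerve of the cover:
  U12={s} U14={t} U15={p} U16={u} U23={w} U34={r} U56={x}
C dims 6,7; δ0: rk 5, SNF 1^5
Ȟ^0 = (6 − 5) − 0 = 1, so Ȟ^0 ≅ Z
Ȟ^1 = (7 − 0) − 5 = 2, so Ȟ^1 ≅ Z^2
Ȟ^2 = (0 − 0) − 0 = 0, so Ȟ^2 ≅ 0


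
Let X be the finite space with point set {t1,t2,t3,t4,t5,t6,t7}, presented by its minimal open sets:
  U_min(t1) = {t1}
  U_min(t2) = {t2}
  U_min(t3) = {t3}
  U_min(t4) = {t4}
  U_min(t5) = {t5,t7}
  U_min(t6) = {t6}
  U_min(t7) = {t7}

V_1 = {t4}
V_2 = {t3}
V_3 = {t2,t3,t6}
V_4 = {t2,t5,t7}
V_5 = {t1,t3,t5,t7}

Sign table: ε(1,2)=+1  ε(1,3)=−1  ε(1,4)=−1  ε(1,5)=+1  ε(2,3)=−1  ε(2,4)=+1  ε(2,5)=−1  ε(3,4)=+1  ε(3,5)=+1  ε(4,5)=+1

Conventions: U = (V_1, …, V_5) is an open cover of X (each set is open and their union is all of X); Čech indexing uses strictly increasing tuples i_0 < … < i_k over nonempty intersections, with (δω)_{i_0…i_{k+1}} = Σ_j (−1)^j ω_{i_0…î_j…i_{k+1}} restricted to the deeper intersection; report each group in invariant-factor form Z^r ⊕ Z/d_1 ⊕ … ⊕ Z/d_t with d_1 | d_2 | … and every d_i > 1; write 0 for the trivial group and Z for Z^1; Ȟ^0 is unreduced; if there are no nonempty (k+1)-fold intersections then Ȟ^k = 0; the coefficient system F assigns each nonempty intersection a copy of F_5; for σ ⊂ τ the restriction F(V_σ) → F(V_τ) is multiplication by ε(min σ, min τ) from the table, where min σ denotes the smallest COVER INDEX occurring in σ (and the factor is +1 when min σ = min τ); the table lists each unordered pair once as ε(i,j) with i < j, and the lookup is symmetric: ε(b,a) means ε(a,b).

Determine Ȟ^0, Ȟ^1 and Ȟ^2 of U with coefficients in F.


nerve simplices:
  V23={t3} V25={t3} V34={t2} V35={t3} V45={t5,t7}
  V235={t3}
C dims 5,5,1; δ0: rk_F5 3; δ1: rk_F5 1
degree 0: 5−3−0 = 2 → Ȟ^0 ≅ Z/5 ⊕ Z/5
degree 1: 5−1−3 = 1 → Ȟ^1 ≅ Z/5
degree 2: 1−0−1 = 0 → Ȟ^2 ≅ 0

Ȟ^0(U;F) ≅ Z/5 ⊕ Z/5; Ȟ^1(U;F) ≅ Z/5; Ȟ^2(U;F) ≅ 0


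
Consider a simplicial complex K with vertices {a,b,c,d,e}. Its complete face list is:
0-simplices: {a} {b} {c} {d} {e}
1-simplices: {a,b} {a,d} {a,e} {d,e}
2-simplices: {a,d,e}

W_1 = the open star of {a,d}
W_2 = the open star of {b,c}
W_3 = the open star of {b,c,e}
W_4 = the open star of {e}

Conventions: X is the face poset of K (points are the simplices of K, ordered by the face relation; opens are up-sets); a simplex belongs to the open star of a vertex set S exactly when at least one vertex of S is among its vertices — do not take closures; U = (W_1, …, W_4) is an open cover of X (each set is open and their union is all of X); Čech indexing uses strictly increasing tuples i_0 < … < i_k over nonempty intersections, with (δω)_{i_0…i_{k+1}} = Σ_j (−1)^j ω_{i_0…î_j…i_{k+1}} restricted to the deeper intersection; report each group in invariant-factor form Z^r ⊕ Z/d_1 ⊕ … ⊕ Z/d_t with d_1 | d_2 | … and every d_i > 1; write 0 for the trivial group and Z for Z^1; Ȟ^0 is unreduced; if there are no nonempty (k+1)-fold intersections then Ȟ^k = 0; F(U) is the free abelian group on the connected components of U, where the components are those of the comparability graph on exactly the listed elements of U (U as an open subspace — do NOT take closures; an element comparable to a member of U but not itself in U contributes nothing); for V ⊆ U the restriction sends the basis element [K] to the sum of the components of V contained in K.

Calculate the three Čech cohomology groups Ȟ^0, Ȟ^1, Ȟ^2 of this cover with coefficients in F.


intersection data:
  W1={{a},{d},{a,b},{a,d},{a,e},{d,e},{a,d,e}} W2={{b},{c},{a,b}} W3={{b},{c},{e},{a,b},{a,e},{d,e},{a,d,e}} W4={{e},{a,e},{d,e},{a,d,e}}
  W12={{a,b}} W13={{a,b},{a,e},{d,e},{a,d,e}} W14={{a,e},{d,e},{a,d,e}} W23={{b},{c},{a,b}} W34={{e},{a,e},{d,e},{a,d,e}}
  W123={{a,b}} W134={{a,e},{d,e},{a,d,e}}
components per intersection:
  W1: {{a},{d},{a,b},{a,d},{a,e},{d,e},{a,d,e}}
  W2: {{b},{a,b}} {{c}}
  W3: {{b},{a,b}} {{c}} {{e},{a,e},{d,e},{a,d,e}}
  W4: {{e},{a,e},{d,e},{a,d,e}}
  W12: {{a,b}}
  W13: {{a,b}} {{a,e},{d,e},{a,d,e}}
  W14: {{a,e},{d,e},{a,d,e}}
  W23: {{b},{a,b}} {{c}}
  W34: {{e},{a,e},{d,e},{a,d,e}}
  W123: {{a,b}}
  W134: {{a,e},{d,e},{a,d,e}}
C dims 7,7,2; δ0: rk 5, SNF 1^5; δ1: rk 2, SNF 1^2
Ȟ^0 = (7 − 5) − 0 = 2, so Ȟ^0 ≅ Z^2
Ȟ^1 = (7 − 2) − 5 = 0, so Ȟ^1 ≅ 0
Ȟ^2 = (2 − 0) − 2 = 0, so Ȟ^2 ≅ 0

Ȟ^0(U;F) ≅ Z^2, Ȟ^1(U;F) ≅ 0 and Ȟ^2(U;F) ≅ 0


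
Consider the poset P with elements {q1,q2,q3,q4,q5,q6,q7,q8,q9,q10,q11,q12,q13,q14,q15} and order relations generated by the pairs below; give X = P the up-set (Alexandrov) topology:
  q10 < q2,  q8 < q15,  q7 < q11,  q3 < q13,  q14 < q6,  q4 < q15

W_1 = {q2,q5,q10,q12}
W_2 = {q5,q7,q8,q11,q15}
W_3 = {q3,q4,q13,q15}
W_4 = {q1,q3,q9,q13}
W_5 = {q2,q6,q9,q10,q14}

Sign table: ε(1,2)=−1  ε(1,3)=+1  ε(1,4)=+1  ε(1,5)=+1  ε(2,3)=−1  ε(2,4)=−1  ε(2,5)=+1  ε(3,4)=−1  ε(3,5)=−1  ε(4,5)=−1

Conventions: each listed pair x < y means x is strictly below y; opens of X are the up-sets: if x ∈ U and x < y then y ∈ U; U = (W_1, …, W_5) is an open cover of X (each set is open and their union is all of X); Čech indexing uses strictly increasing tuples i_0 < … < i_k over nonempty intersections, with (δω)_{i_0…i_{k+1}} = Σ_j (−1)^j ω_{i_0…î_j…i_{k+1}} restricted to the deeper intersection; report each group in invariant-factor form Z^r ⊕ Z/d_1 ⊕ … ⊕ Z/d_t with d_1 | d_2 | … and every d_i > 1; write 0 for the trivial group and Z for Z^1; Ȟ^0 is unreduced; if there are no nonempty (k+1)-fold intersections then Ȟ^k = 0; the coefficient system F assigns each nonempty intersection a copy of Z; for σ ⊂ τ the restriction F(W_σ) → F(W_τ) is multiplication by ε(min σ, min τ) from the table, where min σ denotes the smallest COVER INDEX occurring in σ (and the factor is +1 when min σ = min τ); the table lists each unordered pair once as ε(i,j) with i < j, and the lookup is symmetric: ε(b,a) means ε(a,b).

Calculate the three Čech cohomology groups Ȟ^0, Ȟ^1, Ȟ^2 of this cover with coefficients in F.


nonempty overlaps:
  W12={q5} W15={q2,q10} W23={q15} W34={q3,q13} W45={q9}
C dims 5,5; δ0: rk 4, SNF 1^4
degree 0: 5−4−0 = 1 → Ȟ^0 ≅ Z
degree 1: 5−0−4 = 1 → Ȟ^1 ≅ Z
degree 2: 0−0−0 = 0 → Ȟ^2 ≅ 0

Ȟ^0(U;F) ≅ Z, Ȟ^1(U;F) ≅ Z and Ȟ^2(U;F) ≅ 0


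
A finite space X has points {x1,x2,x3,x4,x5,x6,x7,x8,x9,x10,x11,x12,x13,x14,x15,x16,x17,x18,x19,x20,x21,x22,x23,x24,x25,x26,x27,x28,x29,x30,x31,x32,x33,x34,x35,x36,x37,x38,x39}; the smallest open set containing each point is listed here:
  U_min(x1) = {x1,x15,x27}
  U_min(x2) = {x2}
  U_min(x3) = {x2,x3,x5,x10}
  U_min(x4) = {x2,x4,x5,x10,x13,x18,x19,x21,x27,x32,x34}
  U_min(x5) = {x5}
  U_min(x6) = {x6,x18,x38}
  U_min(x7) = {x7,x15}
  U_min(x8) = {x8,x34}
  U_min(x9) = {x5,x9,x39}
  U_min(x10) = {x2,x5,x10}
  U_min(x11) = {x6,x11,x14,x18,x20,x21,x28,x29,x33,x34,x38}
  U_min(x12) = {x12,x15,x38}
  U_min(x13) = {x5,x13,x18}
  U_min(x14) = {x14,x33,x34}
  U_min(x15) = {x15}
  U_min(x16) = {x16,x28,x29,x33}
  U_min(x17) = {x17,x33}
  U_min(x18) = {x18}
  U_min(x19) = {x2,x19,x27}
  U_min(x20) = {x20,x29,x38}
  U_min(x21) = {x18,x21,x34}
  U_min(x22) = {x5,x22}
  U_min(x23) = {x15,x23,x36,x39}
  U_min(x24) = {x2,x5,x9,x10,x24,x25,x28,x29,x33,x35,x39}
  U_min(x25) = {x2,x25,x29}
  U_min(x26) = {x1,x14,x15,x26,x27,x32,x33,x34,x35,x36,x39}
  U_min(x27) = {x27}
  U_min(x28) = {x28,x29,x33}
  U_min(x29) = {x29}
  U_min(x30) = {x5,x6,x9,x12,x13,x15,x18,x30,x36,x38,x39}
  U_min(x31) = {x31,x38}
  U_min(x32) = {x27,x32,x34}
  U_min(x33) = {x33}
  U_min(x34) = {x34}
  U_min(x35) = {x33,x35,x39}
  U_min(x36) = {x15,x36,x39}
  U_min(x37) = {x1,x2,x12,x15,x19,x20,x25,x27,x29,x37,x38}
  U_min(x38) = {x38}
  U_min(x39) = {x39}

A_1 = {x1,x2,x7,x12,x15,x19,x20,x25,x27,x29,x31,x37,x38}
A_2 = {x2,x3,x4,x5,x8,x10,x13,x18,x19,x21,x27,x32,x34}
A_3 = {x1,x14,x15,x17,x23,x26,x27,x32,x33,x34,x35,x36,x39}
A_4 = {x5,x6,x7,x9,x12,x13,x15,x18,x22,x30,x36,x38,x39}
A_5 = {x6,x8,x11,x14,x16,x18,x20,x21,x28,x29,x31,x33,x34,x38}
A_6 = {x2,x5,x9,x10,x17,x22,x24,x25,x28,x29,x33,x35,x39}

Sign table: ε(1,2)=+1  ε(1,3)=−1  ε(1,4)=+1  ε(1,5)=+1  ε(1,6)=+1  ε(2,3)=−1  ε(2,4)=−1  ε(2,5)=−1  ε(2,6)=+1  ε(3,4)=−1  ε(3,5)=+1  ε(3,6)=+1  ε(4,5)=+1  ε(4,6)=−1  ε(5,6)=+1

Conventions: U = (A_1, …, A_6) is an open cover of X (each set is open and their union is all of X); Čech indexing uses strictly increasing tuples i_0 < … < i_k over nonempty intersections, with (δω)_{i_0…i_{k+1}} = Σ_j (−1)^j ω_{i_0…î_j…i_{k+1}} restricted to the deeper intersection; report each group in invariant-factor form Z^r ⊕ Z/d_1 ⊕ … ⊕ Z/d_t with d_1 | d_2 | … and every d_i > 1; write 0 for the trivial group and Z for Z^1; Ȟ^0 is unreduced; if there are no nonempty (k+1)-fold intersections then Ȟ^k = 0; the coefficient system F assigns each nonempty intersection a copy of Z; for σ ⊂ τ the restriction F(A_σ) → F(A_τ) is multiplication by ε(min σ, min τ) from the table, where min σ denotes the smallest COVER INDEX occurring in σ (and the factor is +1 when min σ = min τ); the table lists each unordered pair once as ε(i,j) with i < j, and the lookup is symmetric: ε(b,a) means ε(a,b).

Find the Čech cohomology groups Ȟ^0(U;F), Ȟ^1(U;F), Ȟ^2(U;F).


intersection data:
  A12={x2,x19,x27} A13={x1,x15,x27} A14={x7,x12,x15,x38} A15={x20,x29,x31,x38} A16={x2,x25,x29} A23={x27,x32,x34} A24={x5,x13,x18} A25={x8,x18,x21,x34} A26={x2,x5,x10} A34={x15,x36,x39} A35={x14,x33,x34} A36={x17,x33,x35,x39} A45={x6,x18,x38} A46={x5,x9,x22,x39} A56={x28,x29,x33}
  A123={x27} A126={x2} A134={x15} A145={x38} A156={x29} A235={x34} A245={x18} A246={x5} A346={x39} A356={x33}
C dims 6,15,10; δ0: rk 6, SNF 1^5·2; δ1: rk 9, SNF 1^9
Ȟ^0 = (6 − 6) − 0 = 0, so Ȟ^0 ≅ 0
Ȟ^1 = (15 − 9) − 6 = 0 plus torsion [2], so Ȟ^1 ≅ Z/2
Ȟ^2 = (10 − 0) − 9 = 1, so Ȟ^2 ≅ Z

Ȟ^0 ≅ 0,  Ȟ^1 ≅ Z/2,  Ȟ^2 ≅ Z


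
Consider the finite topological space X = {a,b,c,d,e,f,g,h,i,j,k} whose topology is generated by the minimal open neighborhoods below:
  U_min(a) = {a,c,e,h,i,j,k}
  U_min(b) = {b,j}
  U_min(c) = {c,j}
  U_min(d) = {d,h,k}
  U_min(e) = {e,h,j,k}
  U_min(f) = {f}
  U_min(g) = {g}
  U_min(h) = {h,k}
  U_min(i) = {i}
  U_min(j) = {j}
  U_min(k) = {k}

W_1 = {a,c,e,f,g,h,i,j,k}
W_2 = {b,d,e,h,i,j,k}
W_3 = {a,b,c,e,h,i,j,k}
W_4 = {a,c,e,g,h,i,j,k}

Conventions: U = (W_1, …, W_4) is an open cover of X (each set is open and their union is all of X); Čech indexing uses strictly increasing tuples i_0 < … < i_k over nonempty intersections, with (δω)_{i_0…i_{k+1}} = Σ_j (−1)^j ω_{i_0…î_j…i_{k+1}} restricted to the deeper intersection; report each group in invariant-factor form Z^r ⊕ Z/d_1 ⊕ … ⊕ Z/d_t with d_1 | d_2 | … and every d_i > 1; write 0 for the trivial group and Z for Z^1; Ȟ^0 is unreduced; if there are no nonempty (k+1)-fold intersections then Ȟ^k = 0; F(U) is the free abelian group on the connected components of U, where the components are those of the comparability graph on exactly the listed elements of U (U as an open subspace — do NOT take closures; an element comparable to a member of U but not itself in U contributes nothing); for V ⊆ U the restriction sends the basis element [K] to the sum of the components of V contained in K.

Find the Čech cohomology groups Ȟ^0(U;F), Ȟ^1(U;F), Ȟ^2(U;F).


Ȟ^0 = Z^3; Ȟ^1 = 0; Ȟ^2 = 0

cover nerve:
  W12={e,h,i,j,k} W13={a,c,e,h,i,j,k} W14={a,c,e,g,h,i,j,k} W23={b,e,h,i,j,k} W24={e,h,i,j,k} W34={a,c,e,h,i,j,k}
  W123={e,h,i,j,k} W124={e,h,i,j,k} W134={a,c,e,h,i,j,k} W234={e,h,i,j,k}
  W1234={e,h,i,j,k}
components per intersection:
  W1: {a,c,e,h,i,j,k} {f} {g}
  W2: {b,d,e,h,j,k} {i}
  W3: {a,b,c,e,h,i,j,k}
  W4: {a,c,e,h,i,j,k} {g}
  W12: {e,h,j,k} {i}
  W13: {a,c,e,h,i,j,k}
  W14: {a,c,e,h,i,j,k} {g}
  W23: {b,e,h,j,k} {i}
  W24: {e,h,j,k} {i}
  W34: {a,c,e,h,i,j,k}
  W123: {e,h,j,k} {i}
  W124: {e,h,j,k} {i}
  W134: {a,c,e,h,i,j,k}
  W234: {e,h,j,k} {i}
  W1234: {e,h,j,k} {i}
C dims 8,10,7,2; δ0: rk 5, SNF 1^5; δ1: rk 5, SNF 1^5; δ2: rk 2, SNF 1^2
Ȟ^0: (8−5)−0=3 ⇒ Z^3
Ȟ^1: (10−5)−5=0 ⇒ 0
Ȟ^2: (7−2)−5=0 ⇒ 0


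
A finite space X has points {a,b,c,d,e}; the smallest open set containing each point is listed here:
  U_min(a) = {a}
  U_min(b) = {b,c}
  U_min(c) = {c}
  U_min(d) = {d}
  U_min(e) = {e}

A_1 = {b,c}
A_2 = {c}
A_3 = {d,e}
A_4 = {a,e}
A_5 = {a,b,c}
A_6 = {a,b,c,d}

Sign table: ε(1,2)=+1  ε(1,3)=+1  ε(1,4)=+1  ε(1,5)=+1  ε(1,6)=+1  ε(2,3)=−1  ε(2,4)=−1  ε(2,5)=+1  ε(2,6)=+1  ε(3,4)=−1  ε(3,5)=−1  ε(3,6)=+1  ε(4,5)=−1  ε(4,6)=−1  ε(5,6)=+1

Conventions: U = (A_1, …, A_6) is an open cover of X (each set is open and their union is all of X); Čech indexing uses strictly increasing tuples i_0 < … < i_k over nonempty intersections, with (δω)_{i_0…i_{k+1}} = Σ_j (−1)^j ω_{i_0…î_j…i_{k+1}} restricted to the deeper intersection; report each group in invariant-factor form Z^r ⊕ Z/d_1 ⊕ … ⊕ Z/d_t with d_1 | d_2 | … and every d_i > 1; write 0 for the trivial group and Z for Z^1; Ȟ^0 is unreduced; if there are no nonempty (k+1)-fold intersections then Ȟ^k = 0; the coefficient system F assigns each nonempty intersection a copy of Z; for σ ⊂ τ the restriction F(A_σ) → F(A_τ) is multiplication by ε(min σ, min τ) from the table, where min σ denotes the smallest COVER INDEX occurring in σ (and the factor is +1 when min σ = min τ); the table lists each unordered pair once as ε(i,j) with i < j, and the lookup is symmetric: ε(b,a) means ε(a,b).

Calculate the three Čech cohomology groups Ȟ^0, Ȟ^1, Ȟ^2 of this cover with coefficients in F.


nonempty intersections:
  A12={c} A15={b,c} A16={b,c} A25={c} A26={c} A34={e} A36={d} A45={a} A46={a} A56={a,b,c}
  A125={c} A126={c} A156={b,c} A256={c} A456={a}
  A1256={c}
C dims 6,10,5,1; δ0: rk 5, SNF 1^5; δ1: rk 4, SNF 1^4; δ2: rk 1, SNF 1^1
Ȟ^0: (6−5)−0=1 ⇒ Z
Ȟ^1: (10−4)−5=1 ⇒ Z
Ȟ^2: (5−1)−4=0 ⇒ 0

Ȟ^0 = Z, Ȟ^1 = Z and Ȟ^2 = 0


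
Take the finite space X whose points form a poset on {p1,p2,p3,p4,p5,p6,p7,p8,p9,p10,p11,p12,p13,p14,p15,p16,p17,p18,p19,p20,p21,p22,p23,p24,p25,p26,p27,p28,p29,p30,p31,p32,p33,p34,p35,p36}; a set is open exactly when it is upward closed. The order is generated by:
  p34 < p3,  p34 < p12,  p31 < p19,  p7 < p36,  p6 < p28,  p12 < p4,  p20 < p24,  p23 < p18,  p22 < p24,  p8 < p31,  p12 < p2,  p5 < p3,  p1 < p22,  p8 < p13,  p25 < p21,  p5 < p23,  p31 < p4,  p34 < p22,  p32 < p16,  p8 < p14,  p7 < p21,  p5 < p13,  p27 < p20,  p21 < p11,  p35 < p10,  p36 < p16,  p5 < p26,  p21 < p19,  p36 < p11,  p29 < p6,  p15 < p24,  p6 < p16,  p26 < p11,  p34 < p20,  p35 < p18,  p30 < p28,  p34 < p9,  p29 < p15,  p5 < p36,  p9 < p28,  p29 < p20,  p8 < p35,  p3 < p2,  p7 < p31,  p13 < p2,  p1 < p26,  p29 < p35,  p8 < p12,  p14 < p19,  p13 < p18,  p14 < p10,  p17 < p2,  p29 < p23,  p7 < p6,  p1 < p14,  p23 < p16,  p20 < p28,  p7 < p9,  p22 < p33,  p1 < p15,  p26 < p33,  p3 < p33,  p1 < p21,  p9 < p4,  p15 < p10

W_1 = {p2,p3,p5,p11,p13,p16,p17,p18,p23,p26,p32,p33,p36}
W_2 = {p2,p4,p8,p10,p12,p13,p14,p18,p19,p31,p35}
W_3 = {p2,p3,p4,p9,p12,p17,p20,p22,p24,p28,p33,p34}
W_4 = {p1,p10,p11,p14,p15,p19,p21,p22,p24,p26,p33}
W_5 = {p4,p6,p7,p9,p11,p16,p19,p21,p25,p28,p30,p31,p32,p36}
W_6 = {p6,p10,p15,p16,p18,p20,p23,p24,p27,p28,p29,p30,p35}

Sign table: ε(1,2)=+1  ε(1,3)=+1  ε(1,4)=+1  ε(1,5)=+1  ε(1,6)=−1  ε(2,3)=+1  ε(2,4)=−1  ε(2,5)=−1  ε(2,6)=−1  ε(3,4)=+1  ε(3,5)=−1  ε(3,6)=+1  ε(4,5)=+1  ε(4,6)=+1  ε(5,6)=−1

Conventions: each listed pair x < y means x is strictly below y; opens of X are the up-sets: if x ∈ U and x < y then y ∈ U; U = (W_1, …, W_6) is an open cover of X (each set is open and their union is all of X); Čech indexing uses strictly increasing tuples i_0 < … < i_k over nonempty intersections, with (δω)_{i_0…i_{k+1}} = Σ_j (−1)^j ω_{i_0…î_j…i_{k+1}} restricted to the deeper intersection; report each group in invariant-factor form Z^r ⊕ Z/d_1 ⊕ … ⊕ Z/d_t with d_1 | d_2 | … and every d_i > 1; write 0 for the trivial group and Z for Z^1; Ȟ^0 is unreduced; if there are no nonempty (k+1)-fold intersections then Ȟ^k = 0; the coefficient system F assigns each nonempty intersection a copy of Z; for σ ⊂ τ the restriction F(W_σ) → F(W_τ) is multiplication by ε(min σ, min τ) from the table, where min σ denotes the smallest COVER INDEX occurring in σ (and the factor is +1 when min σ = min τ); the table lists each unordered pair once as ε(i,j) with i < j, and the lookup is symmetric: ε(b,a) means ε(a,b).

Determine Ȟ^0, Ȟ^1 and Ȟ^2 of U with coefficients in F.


Ȟ^0(U;F) ≅ 0,  Ȟ^1(U;F) ≅ Z/2,  Ȟ^2(U;F) ≅ Z

nonempty overlaps:
  W12={p2,p13,p18} W13={p2,p3,p17,p33} W14={p11,p26,p33} W15={p11,p16,p32,p36} W16={p16,p18,p23} W23={p2,p4,p12} W24={p10,p14,p19} W25={p4,p19,p31} W26={p10,p18,p35} W34={p22,p24,p33} W35={p4,p9,p28} W36={p20,p24,p28} W45={p11,p19,p21} W46={p10,p15,p24} W56={p6,p16,p28,p30}
  W123={p2} W126={p18} W134={p33} W145={p11} W156={p16} W235={p4} W245={p19} W246={p10} W346={p24} W356={p28}
C dims 6,15,10; δ0: rk 6, SNF 1^5·2; δ1: rk 9, SNF 1^9
degree 0: 6−6−0 = 0 → Ȟ^0 ≅ 0
degree 1: 15−9−6 = 0 plus torsion [2] → Ȟ^1 ≅ Z/2
degree 2: 10−0−9 = 1 → Ȟ^2 ≅ Z
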